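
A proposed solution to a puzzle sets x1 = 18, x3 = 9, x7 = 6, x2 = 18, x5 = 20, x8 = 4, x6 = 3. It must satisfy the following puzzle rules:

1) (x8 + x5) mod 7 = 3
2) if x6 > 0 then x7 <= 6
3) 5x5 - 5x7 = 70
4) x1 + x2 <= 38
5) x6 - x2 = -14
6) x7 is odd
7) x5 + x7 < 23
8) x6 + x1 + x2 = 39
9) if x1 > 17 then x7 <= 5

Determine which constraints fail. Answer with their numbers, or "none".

1) x8 + x5 = 24; 24 mod 7 = 3  holds
2) x6 = 3 > 0, so we need x7 ≤ 6; x7 = 6 ≤ 6  holds
3) 5x5 - 5x7 = 5(20) - 5(6) = 70  holds
4) x1 + x2 = 18 + 18 = 36; 36 ≤ 38  holds
5) x6 - x2 = 3 - 18 = -15, not -14  fails
6) x7 = 6 is even  fails
7) x5 + x7 = 20 + 6 = 26; 26 ≥ 23, bound 23 not met  fails
8) x6 + x1 + x2 = 3 + 18 + 18 = 39  holds
9) x1 = 18 > 17, so we need x7 ≤ 5; but x7 = 6 > 5  fails

The assignment fails constraints 5, 6, 7, and 9.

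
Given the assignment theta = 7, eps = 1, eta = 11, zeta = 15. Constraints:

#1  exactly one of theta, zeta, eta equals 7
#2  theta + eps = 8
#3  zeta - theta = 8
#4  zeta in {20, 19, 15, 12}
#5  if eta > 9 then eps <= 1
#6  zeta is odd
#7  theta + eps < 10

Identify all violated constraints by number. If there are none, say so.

All constraints are satisfied.

#1 theta=7, zeta=15, eta=11; 1 of them equals 7 — holds.
#2 theta + eps = 7 + 1 = 8 — holds.
#3 zeta - theta = 15 - 7 = 8 — holds.
#4 zeta = 15 is in {20, 19, 15, 12} — holds.
#5 eta = 11 > 9, so we need eps ≤ 1; eps = 1 ≤ 1 — holds.
#6 zeta = 15 is odd — holds.
#7 theta + eps = 7 + 1 = 8; 8 < 10 — holds.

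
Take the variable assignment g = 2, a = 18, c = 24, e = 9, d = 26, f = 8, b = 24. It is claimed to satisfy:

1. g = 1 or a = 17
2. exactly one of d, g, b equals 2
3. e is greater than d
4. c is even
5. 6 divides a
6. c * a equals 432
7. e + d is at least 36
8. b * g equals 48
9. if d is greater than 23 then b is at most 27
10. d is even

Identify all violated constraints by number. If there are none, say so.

1. g = 2 ≠ 1 and a = 18 ≠ 17; both disjuncts false  ✘
2. d=26, g=2, b=24; 1 of them equals 2  ✔
3. e = 9, d = 26; 9 ≤ 26 (want >)  ✘
4. c = 24 is even  ✔
5. 18 / 6 = 3, so 6 divides 18  ✔
6. c * a = 24 * 18 = 432  ✔
7. e + d = 9 + 26 = 35; 35 < 36, bound 36 not met  ✘
8. b * g = 24 * 2 = 48  ✔
9. d = 26 > 23, so we need b ≤ 27; b = 24 ≤ 27  ✔
10. d = 26 is even  ✔

No — constraints 1, 3, 7 are not satisfied.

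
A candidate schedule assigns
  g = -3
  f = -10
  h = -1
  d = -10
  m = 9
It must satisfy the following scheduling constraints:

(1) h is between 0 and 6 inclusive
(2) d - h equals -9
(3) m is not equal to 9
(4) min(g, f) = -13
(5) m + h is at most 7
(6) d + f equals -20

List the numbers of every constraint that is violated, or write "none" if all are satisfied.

(1) h = -1 is outside [0, 6]  ✗
(2) d - h = -10 - (-1) = -9  ✓
(3) m = 9, but 9 is required to differ  ✗
(4) min(-3, -10) = -10, not -13  ✗
(5) m + h = 9 + (-1) = 8; 8 > 7, bound 7 not met  ✗
(6) d + f = -10 + (-10) = -20  ✓

The assignment fails constraints 1, 3, 4, 5.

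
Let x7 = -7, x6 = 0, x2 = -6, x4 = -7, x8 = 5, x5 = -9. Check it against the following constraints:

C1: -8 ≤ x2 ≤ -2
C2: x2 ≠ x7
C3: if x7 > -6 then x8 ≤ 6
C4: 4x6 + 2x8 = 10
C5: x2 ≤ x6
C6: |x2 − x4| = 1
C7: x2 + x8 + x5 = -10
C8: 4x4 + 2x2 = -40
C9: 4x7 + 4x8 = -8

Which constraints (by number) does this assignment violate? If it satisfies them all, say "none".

C1: x2 = -6 lies in [-8, -2] — holds.
C2: x2 = -6, x7 = -7; distinct — holds.
C3: x7 = -7, not > -6; antecedent false, conditional vacuously true — holds.
C4: 4x6 + 2x8 = 4(0) + 2(5) = 10 — holds.
C5: x2 = -6, x6 = 0; -6 ≤ 0 — holds.
C6: |-6 − (-7)| = 1 — holds.
C7: x2 + x8 + x5 = -6 + 5 + (-9) = -10 — holds.
C8: 4x4 + 2x2 = 4(-7) + 2(-6) = -40 — holds.
C9: 4x7 + 4x8 = 4(-7) + 4(5) = -8 — holds.

All constraints are satisfied.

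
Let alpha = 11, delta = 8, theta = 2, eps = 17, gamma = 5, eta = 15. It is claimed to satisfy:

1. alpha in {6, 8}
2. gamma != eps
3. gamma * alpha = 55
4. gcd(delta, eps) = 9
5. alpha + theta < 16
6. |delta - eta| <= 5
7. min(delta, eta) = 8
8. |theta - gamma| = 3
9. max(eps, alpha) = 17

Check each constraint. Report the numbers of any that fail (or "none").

1. alpha = 11 is not in {6, 8} — violated.
2. gamma = 5, eps = 17; distinct — satisfied.
3. gamma * alpha = 5 * 11 = 55 — satisfied.
4. gcd(8, 17) = 1, not 9 — violated.
5. alpha + theta = 11 + 2 = 13; 13 < 16 — satisfied.
6. |8 - 15| = 7; 7 > 5, exceeds bound 5 — violated.
7. min(8, 15) = 8 — satisfied.
8. |2 - 5| = 3 — satisfied.
9. max(17, 11) = 17 — satisfied.

Constraints 1, 4, 6 do not hold.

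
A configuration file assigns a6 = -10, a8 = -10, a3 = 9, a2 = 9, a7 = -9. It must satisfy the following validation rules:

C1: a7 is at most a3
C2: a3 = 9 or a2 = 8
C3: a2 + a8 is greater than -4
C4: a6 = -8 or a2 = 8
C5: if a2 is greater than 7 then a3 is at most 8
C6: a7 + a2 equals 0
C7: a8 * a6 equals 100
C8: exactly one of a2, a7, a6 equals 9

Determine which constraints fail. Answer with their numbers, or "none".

C1: a7 = -9, a3 = 9; -9 ≤ 9 — holds.
C2: a3 = 9 = 9 (first disjunct) — holds.
C3: a2 + a8 = 9 + (-10) = -1; -1 > -4 — holds.
C4: a6 = -10 ≠ -8 and a2 = 9 ≠ 8; both disjuncts false — does not hold.
C5: a2 = 9 > 7, so we need a3 ≤ 8; but a3 = 9 > 8 — does not hold.
C6: a7 + a2 = -9 + 9 = 0 — holds.
C7: a8 * a6 = -10 * (-10) = 100 — holds.
C8: a2=9, a7=-9, a6=-10; 1 of them equals 9 — holds.

Constraints 4 and 5 do not hold.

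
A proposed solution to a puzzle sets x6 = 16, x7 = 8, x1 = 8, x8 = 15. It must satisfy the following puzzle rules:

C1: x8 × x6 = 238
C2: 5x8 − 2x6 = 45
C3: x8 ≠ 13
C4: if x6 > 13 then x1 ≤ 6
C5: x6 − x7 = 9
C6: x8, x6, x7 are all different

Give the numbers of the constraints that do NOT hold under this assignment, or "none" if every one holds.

Violated: 1, 2, 4, and 5.

C1: x8 × x6 = 15 × 16 = 240, not 238 — does not hold.
C2: 5x8 − 2x6 = 5(15) − 2(16) = 43, not 45 — does not hold.
C3: x8 = 15, and 15 ≠ 13 — holds.
C4: x6 = 16 > 13, so we need x1 ≤ 6; but x1 = 8 > 6 — does not hold.
C5: x6 − x7 = 16 − 8 = 8, not 9 — does not hold.
C6: values 15, 16, 8 are pairwise distinct — holds.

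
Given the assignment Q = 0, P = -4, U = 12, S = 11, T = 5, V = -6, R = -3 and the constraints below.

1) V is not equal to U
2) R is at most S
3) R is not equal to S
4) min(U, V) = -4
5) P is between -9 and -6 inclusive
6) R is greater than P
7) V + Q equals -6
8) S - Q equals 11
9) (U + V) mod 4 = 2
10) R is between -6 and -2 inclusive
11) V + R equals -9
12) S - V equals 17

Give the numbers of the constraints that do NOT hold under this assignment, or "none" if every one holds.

1) V = -6, U = 12; distinct  yes
2) R = -3, S = 11; -3 ≤ 11  yes
3) R = -3, S = 11; distinct  yes
4) min(12, -6) = -6, not -4  no
5) P = -4 is outside [-9, -6]  no
6) R = -3, P = -4; -3 > -4  yes
7) V + Q = -6 + 0 = -6  yes
8) S - Q = 11 - 0 = 11  yes
9) U + V = 6; 6 mod 4 = 2  yes
10) R = -3 lies in [-6, -2]  yes
11) V + R = -6 + (-3) = -9  yes
12) S - V = 11 - (-6) = 17  yes

Constraints 4 and 5 do not hold.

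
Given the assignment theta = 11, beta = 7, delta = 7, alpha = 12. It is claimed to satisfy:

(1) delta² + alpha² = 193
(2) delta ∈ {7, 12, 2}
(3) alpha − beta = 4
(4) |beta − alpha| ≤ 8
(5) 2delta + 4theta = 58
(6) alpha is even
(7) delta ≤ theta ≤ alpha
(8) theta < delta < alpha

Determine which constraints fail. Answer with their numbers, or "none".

(1) delta² + alpha² = 7² + 12² = 49 + 144 = 193  ✓
(2) delta = 7 is in {7, 12, 2}  ✓
(3) alpha − beta = 12 − 7 = 5, not 4  ✗
(4) |7 − 12| = 5; 5 ≤ 8  ✓
(5) 2delta + 4theta = 2(7) + 4(11) = 58  ✓
(6) alpha = 12 is even  ✓
(7) values 7 ≤ 11 ≤ 12  ✓
(8) values 11, 7, 12; theta = 11 is not < delta = 7  ✗

Constraints 3 and 8 are violated.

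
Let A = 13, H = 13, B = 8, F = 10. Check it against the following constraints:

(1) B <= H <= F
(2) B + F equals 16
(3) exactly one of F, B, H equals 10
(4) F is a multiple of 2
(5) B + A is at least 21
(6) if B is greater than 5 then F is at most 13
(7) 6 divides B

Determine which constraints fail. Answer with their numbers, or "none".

(1) values 8, 13, 10; H = 13 is not <= F = 10  ✘
(2) B + F = 8 + 10 = 18, not 16  ✘
(3) F=10, B=8, H=13; 1 of them equals 10  ✔
(4) 10 / 2 = 5, so 2 divides 10  ✔
(5) B + A = 8 + 13 = 21; 21 ≥ 21  ✔
(6) B = 8 > 5, so we need F ≤ 13; F = 10 ≤ 13  ✔
(7) 8 = 6*1 + 2, so 6 does not divide 8  ✘

No — constraints 1, 2, 7 are not satisfied.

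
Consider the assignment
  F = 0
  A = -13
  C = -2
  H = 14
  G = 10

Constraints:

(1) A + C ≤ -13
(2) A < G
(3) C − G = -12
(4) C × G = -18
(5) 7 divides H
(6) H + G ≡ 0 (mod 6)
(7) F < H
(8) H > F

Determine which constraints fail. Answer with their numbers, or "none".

(1) A + C = -13 + (-2) = -15; -15 ≤ -13  yes
(2) A = -13, G = 10; -13 < 10  yes
(3) C − G = -2 − 10 = -12  yes
(4) C × G = -2 × 10 = -20, not -18  no
(5) 14 / 7 = 2, so 7 divides 14  yes
(6) H + G = 24; 24 mod 6 = 0  yes
(7) F = 0, H = 14; 0 < 14  yes
(8) H = 14, F = 0; 14 > 0  yes

Violated: 4.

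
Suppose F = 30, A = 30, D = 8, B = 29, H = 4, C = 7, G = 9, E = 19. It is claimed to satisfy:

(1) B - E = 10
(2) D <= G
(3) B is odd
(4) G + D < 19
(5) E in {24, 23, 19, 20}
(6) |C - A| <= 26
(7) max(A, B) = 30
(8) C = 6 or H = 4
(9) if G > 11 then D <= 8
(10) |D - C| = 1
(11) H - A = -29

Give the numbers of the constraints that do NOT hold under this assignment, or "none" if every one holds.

(1) B - E = 29 - 19 = 10  OK
(2) D = 8, G = 9; 8 ≤ 9  OK
(3) B = 29 is odd  OK
(4) G + D = 9 + 8 = 17; 17 < 19  OK
(5) E = 19 is in {24, 23, 19, 20}  OK
(6) |7 - 30| = 23; 23 ≤ 26  OK
(7) max(30, 29) = 30  OK
(8) C = 7 ≠ 6, but H = 4 = 4 (second disjunct)  OK
(9) G = 9, not > 11; antecedent false, conditional vacuously true  OK
(10) |8 - 7| = 1  OK
(11) H - A = 4 - 30 = -26, not -29  FAIL

Constraint 11 does not hold.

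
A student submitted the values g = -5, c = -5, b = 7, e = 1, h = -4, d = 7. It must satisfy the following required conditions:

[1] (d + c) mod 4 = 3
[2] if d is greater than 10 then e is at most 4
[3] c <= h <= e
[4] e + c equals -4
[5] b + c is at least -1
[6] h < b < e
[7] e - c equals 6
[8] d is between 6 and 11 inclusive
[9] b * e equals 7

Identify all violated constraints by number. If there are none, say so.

Constraints 1 and 6 do not hold.

[1] d + c = 2; 2 mod 4 = 2, not 3 — fails.
[2] d = 7, not > 10; antecedent false, conditional vacuously true — holds.
[3] values -5 <= -4 <= 1 — holds.
[4] e + c = 1 + (-5) = -4 — holds.
[5] b + c = 7 + (-5) = 2; 2 ≥ -1 — holds.
[6] values -4, 7, 1; b = 7 is not < e = 1 — fails.
[7] e - c = 1 - (-5) = 6 — holds.
[8] d = 7 lies in [6, 11] — holds.
[9] b * e = 7 * 1 = 7 — holds.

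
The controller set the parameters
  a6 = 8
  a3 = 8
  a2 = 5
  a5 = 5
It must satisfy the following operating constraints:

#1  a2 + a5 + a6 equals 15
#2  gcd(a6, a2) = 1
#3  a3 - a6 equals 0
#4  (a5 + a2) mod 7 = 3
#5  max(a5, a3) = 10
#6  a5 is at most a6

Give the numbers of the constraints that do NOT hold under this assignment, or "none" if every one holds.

#1 a2 + a5 + a6 = 5 + 5 + 8 = 18, not 15  ✘
#2 gcd(8, 5) = 1  ✔
#3 a3 - a6 = 8 - 8 = 0  ✔
#4 a5 + a2 = 10; 10 mod 7 = 3  ✔
#5 max(5, 8) = 8, not 10  ✘
#6 a5 = 5, a6 = 8; 5 ≤ 8  ✔

Constraints 1 and 5 do not hold.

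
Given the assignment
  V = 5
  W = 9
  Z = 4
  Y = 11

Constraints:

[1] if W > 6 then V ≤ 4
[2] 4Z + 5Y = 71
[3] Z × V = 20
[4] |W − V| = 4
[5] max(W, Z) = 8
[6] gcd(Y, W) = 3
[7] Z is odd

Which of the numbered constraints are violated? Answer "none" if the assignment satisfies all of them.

[1] W = 9 > 6, so we need V ≤ 4; but V = 5 > 4  no
[2] 4Z + 5Y = 4(4) + 5(11) = 71  yes
[3] Z × V = 4 × 5 = 20  yes
[4] |9 − 5| = 4  yes
[5] max(9, 4) = 9, not 8  no
[6] gcd(11, 9) = 1, not 3  no
[7] Z = 4 is even  no

Constraints 1, 5, 6, 7 are violated.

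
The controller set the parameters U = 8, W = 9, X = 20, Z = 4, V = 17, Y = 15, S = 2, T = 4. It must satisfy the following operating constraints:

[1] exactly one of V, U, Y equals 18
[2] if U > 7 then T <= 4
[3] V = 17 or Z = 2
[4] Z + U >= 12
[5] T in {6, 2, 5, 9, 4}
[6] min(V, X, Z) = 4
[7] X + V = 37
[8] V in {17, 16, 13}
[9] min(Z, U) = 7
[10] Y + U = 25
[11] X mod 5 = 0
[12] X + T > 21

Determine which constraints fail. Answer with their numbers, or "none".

Constraints 1, 9, 10 do not hold.

[1] V=17, U=8, Y=15; 0 of them equal 18, not exactly one  no
[2] U = 8 > 7, so we need T ≤ 4; T = 4 ≤ 4  yes
[3] V = 17 = 17 (first disjunct)  yes
[4] Z + U = 4 + 8 = 12; 12 ≥ 12  yes
[5] T = 4 is in {6, 2, 5, 9, 4}  yes
[6] min(17, 20, 4) = 4  yes
[7] X + V = 20 + 17 = 37  yes
[8] V = 17 is in {17, 16, 13}  yes
[9] min(4, 8) = 4, not 7  no
[10] Y + U = 15 + 8 = 23, not 25  no
[11] 20 mod 5 = 0  yes
[12] X + T = 20 + 4 = 24; 24 > 21  yes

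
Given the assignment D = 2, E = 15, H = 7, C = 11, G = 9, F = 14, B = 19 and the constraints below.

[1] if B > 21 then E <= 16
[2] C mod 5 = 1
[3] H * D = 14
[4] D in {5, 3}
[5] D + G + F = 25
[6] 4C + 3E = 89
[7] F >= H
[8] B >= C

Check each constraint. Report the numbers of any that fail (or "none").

Constraint 4 does not hold.

[1] B = 19, not > 21; antecedent false, conditional vacuously true  OK
[2] 11 mod 5 = 1  OK
[3] H * D = 7 * 2 = 14  OK
[4] D = 2 is not in {5, 3}  FAIL
[5] D + G + F = 2 + 9 + 14 = 25  OK
[6] 4C + 3E = 4(11) + 3(15) = 89  OK
[7] F = 14, H = 7; 14 ≥ 7  OK
[8] B = 19, C = 11; 19 ≥ 11  OK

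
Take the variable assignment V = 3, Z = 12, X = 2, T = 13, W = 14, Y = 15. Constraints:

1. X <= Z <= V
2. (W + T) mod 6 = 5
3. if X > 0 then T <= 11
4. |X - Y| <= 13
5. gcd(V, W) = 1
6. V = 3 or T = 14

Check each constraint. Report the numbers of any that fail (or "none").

1. values 2, 12, 3; Z = 12 is not <= V = 3 — does not hold.
2. W + T = 27; 27 mod 6 = 3, not 5 — does not hold.
3. X = 2 > 0, so we need T ≤ 11; but T = 13 > 11 — does not hold.
4. |2 - 15| = 13; 13 ≤ 13 — holds.
5. gcd(3, 14) = 1 — holds.
6. V = 3 = 3 (first disjunct) — holds.

Violated: 1, 2, and 3.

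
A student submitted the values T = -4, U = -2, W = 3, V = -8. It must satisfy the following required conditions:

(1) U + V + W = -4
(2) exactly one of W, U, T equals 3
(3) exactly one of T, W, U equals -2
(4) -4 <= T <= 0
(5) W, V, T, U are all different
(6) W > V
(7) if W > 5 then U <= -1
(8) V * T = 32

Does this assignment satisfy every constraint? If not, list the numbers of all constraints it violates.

Constraint 1 does not hold.

(1) U + V + W = -2 + (-8) + 3 = -7, not -4  ✗
(2) W=3, U=-2, T=-4; 1 of them equals 3  ✓
(3) T=-4, W=3, U=-2; 1 of them equals -2  ✓
(4) T = -4 lies in [-4, 0]  ✓
(5) values 3, -8, -4, -2 are pairwise distinct  ✓
(6) W = 3, V = -8; 3 > -8  ✓
(7) W = 3, not > 5; antecedent false, conditional vacuously true  ✓
(8) V * T = -8 * (-4) = 32  ✓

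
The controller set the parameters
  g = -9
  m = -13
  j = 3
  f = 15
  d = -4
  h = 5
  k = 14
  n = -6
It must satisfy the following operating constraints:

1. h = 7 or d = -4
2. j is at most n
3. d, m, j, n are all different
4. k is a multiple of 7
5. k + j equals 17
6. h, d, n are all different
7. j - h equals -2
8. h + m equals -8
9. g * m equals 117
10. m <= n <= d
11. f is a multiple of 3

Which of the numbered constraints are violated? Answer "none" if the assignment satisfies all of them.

1. h = 5 ≠ 7, but d = -4 = -4 (second disjunct) — holds.
2. j = 3, n = -6; 3 > -6 (want ≤) — does not hold.
3. values -4, -13, 3, -6 are pairwise distinct — holds.
4. 14 / 7 = 2, so 7 divides 14 — holds.
5. k + j = 14 + 3 = 17 — holds.
6. values 5, -4, -6 are pairwise distinct — holds.
7. j - h = 3 - 5 = -2 — holds.
8. h + m = 5 + (-13) = -8 — holds.
9. g * m = -9 * (-13) = 117 — holds.
10. values -13 <= -6 <= -4 — holds.
11. 15 / 3 = 5, so 3 divides 15 — holds.

No — constraint 2 is not satisfied.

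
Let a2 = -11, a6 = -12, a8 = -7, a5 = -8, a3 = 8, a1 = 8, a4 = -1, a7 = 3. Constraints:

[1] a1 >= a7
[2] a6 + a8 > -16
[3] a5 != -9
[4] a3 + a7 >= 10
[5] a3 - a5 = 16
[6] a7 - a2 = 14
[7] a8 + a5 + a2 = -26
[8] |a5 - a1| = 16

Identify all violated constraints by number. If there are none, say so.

No — constraint 2 is not satisfied.

[1] a1 = 8, a7 = 3; 8 ≥ 3 — satisfied.
[2] a6 + a8 = -12 + (-7) = -19; -19 ≤ -16, bound -16 not met — violated.
[3] a5 = -8, and -8 ≠ -9 — satisfied.
[4] a3 + a7 = 8 + 3 = 11; 11 ≥ 10 — satisfied.
[5] a3 - a5 = 8 - (-8) = 16 — satisfied.
[6] a7 - a2 = 3 - (-11) = 14 — satisfied.
[7] a8 + a5 + a2 = -7 + (-8) + (-11) = -26 — satisfied.
[8] |-8 - 8| = 16 — satisfied.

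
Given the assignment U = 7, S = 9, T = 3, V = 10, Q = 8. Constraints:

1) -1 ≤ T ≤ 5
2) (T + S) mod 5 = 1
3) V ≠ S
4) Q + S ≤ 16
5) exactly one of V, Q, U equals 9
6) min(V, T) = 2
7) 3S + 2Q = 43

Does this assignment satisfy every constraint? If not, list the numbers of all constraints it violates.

1) T = 3 lies in [-1, 5]  ✓
2) T + S = 12; 12 mod 5 = 2, not 1  ✗
3) V = 10, S = 9; distinct  ✓
4) Q + S = 8 + 9 = 17; 17 > 16, bound 16 not met  ✗
5) V=10, Q=8, U=7; 0 of them equal 9, not exactly one  ✗
6) min(10, 3) = 3, not 2  ✗
7) 3S + 2Q = 3(9) + 2(8) = 43  ✓

Violated: 2, 4, 5, and 6.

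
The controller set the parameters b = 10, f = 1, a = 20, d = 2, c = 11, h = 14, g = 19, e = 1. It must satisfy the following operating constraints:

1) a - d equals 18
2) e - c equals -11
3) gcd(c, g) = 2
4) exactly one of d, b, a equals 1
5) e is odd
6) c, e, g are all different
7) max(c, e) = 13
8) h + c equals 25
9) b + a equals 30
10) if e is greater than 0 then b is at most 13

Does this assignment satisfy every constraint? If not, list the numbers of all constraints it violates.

1) a - d = 20 - 2 = 18 — holds.
2) e - c = 1 - 11 = -10, not -11 — does not hold.
3) gcd(11, 19) = 1, not 2 — does not hold.
4) d=2, b=10, a=20; 0 of them equal 1, not exactly one — does not hold.
5) e = 1 is odd — holds.
6) values 11, 1, 19 are pairwise distinct — holds.
7) max(11, 1) = 11, not 13 — does not hold.
8) h + c = 14 + 11 = 25 — holds.
9) b + a = 10 + 20 = 30 — holds.
10) e = 1 > 0, so we need b ≤ 13; b = 10 ≤ 13 — holds.

No — constraints 2, 3, 4, and 7 are not satisfied.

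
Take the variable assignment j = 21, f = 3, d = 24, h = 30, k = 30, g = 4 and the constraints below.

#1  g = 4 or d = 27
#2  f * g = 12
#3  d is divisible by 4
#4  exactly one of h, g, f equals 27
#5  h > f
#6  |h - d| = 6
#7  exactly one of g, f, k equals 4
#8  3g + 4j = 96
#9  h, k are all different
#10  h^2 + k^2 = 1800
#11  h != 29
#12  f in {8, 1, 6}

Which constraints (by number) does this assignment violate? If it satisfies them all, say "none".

Constraints 4, 9, and 12 do not hold.

#1 g = 4 = 4 (first disjunct) — OK.
#2 f * g = 3 * 4 = 12 — OK.
#3 24 / 4 = 6, so 4 divides 24 — OK.
#4 h=30, g=4, f=3; 0 of them equal 27, not exactly one — violated.
#5 h = 30, f = 3; 30 > 3 — OK.
#6 |30 - 24| = 6 — OK.
#7 g=4, f=3, k=30; 1 of them equals 4 — OK.
#8 3g + 4j = 3(4) + 4(21) = 96 — OK.
#9 h = k = 30, not all different — violated.
#10 h^2 + k^2 = 30^2 + 30^2 = 900 + 900 = 1800 — OK.
#11 h = 30, and 30 ≠ 29 — OK.
#12 f = 3 is not in {8, 1, 6} — violated.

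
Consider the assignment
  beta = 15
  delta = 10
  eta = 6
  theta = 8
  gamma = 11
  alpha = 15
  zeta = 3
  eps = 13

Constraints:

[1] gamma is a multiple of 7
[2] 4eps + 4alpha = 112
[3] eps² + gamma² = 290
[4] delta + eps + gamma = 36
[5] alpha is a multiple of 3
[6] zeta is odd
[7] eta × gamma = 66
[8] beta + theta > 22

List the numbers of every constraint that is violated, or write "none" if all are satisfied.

[1] 11 = 7×1 + 4, so 7 does not divide 11 — fails.
[2] 4eps + 4alpha = 4(13) + 4(15) = 112 — holds.
[3] eps² + gamma² = 13² + 11² = 169 + 121 = 290 — holds.
[4] delta + eps + gamma = 10 + 13 + 11 = 34, not 36 — fails.
[5] 15 / 3 = 5, so 3 divides 15 — holds.
[6] zeta = 3 is odd — holds.
[7] eta × gamma = 6 × 11 = 66 — holds.
[8] beta + theta = 15 + 8 = 23; 23 > 22 — holds.

Violated: 1 and 4.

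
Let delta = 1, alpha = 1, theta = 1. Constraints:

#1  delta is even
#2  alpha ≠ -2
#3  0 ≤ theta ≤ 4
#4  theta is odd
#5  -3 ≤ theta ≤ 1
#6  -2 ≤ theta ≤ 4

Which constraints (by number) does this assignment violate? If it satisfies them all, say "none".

No — constraint 1 is not satisfied.

#1 delta = 1 is odd — fails.
#2 alpha = 1, and 1 ≠ -2 — holds.
#3 theta = 1 lies in [0, 4] — holds.
#4 theta = 1 is odd — holds.
#5 theta = 1 lies in [-3, 1] — holds.
#6 theta = 1 lies in [-2, 4] — holds.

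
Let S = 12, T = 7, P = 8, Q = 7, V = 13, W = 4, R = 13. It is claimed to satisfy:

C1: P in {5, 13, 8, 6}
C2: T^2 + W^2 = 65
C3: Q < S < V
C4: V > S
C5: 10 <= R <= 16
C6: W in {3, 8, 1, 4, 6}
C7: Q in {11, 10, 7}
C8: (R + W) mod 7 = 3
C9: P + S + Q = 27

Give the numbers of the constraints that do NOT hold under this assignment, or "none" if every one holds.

C1: P = 8 is in {5, 13, 8, 6}  ✓
C2: T^2 + W^2 = 7^2 + 4^2 = 49 + 16 = 65  ✓
C3: values 7 < 12 < 13  ✓
C4: V = 13, S = 12; 13 > 12  ✓
C5: R = 13 lies in [10, 16]  ✓
C6: W = 4 is in {3, 8, 1, 4, 6}  ✓
C7: Q = 7 is in {11, 10, 7}  ✓
C8: R + W = 17; 17 mod 7 = 3  ✓
C9: P + S + Q = 8 + 12 + 7 = 27  ✓

The assignment satisfies every constraint.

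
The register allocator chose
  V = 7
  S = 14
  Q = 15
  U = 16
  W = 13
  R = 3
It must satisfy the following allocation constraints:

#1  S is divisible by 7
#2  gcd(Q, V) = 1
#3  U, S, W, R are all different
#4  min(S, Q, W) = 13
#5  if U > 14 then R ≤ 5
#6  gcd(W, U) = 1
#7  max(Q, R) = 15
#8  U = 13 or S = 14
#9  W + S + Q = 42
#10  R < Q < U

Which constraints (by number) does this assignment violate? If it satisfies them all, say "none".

#1 14 / 7 = 2, so 7 divides 14  OK
#2 gcd(15, 7) = 1  OK
#3 values 16, 14, 13, 3 are pairwise distinct  OK
#4 min(14, 15, 13) = 13  OK
#5 U = 16 > 14, so we need R ≤ 5; R = 3 ≤ 5  OK
#6 gcd(13, 16) = 1  OK
#7 max(15, 3) = 15  OK
#8 U = 16 ≠ 13, but S = 14 = 14 (second disjunct)  OK
#9 W + S + Q = 13 + 14 + 15 = 42  OK
#10 values 3 < 15 < 16  OK

Yes — all constraints hold.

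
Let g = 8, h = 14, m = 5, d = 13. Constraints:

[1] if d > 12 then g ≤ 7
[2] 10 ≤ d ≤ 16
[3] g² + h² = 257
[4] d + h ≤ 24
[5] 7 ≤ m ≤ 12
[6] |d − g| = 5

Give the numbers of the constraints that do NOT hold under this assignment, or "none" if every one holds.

[1] d = 13 > 12, so we need g ≤ 7; but g = 8 > 7  ✗
[2] d = 13 lies in [10, 16]  ✓
[3] g² + h² = 8² + 14² = 64 + 196 = 260, not 257  ✗
[4] d + h = 13 + 14 = 27; 27 > 24, bound 24 not met  ✗
[5] m = 5 is outside [7, 12]  ✗
[6] |13 − 8| = 5  ✓

Constraints 1, 3, 4, 5 are violated.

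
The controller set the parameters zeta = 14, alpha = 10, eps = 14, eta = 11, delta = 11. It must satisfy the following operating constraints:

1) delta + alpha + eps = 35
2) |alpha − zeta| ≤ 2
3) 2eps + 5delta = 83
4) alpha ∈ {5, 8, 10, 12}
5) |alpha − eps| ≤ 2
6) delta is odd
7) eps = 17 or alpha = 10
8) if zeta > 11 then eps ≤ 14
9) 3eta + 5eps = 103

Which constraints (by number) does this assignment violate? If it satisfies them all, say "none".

The assignment fails constraints 2 and 5.

1) delta + alpha + eps = 11 + 10 + 14 = 35  OK
2) |10 − 14| = 4; 4 > 2, exceeds bound 2  FAIL
3) 2eps + 5delta = 2(14) + 5(11) = 83  OK
4) alpha = 10 is in {5, 8, 10, 12}  OK
5) |10 − 14| = 4; 4 > 2, exceeds bound 2  FAIL
6) delta = 11 is odd  OK
7) eps = 14 ≠ 17, but alpha = 10 = 10 (second disjunct)  OK
8) zeta = 14 > 11, so we need eps ≤ 14; eps = 14 ≤ 14  OK
9) 3eta + 5eps = 3(11) + 5(14) = 103  OK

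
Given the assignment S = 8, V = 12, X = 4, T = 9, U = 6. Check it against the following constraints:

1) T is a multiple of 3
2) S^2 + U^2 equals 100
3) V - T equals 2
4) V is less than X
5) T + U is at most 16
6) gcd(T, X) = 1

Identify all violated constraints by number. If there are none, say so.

Constraints 3 and 4 are violated.

1) 9 / 3 = 3, so 3 divides 9 — satisfied.
2) S^2 + U^2 = 8^2 + 6^2 = 64 + 36 = 100 — satisfied.
3) V - T = 12 - 9 = 3, not 2 — violated.
4) V = 12, X = 4; 12 ≥ 4 (want <) — violated.
5) T + U = 9 + 6 = 15; 15 ≤ 16 — satisfied.
6) gcd(9, 4) = 1 — satisfied.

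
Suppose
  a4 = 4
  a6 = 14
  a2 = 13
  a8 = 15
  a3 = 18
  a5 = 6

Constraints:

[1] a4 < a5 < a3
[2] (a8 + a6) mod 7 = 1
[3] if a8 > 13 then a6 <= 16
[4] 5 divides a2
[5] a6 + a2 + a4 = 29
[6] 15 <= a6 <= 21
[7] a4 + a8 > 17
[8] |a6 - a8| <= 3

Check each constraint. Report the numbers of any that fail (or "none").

Constraints 4, 5, and 6 are violated.

[1] values 4 < 6 < 18 — OK.
[2] a8 + a6 = 29; 29 mod 7 = 1 — OK.
[3] a8 = 15 > 13, so we need a6 ≤ 16; a6 = 14 ≤ 16 — OK.
[4] 13 = 5*2 + 3, so 5 does not divide 13 — violated.
[5] a6 + a2 + a4 = 14 + 13 + 4 = 31, not 29 — violated.
[6] a6 = 14 is outside [15, 21] — violated.
[7] a4 + a8 = 4 + 15 = 19; 19 > 17 — OK.
[8] |14 - 15| = 1; 1 ≤ 3 — OK.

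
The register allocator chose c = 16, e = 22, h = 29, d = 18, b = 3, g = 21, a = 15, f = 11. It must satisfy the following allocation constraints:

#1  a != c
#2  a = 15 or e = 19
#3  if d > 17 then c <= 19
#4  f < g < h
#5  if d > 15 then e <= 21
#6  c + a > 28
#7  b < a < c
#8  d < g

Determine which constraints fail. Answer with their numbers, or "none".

#1 a = 15, c = 16; distinct  true
#2 a = 15 = 15 (first disjunct)  true
#3 d = 18 > 17, so we need c ≤ 19; c = 16 ≤ 19  true
#4 values 11 < 21 < 29  true
#5 d = 18 > 15, so we need e ≤ 21; but e = 22 > 21  false
#6 c + a = 16 + 15 = 31; 31 > 28  true
#7 values 3 < 15 < 16  true
#8 d = 18, g = 21; 18 < 21  true

Constraint 5 does not hold.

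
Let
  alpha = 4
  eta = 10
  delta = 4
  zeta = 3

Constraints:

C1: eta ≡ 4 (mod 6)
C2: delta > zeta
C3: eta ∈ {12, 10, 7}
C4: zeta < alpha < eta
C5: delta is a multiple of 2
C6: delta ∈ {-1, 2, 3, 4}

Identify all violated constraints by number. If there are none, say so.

C1: 10 mod 6 = 4 — satisfied.
C2: delta = 4, zeta = 3; 4 > 3 — satisfied.
C3: eta = 10 is in {12, 10, 7} — satisfied.
C4: values 3 < 4 < 10 — satisfied.
C5: 4 / 2 = 2, so 2 divides 4 — satisfied.
C6: delta = 4 is in {-1, 2, 3, 4} — satisfied.

The assignment satisfies every constraint.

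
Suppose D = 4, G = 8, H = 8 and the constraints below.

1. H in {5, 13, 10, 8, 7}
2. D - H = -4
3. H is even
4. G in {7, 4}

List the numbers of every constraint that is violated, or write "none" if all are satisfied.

1. H = 8 is in {5, 13, 10, 8, 7} — holds.
2. D - H = 4 - 8 = -4 — holds.
3. H = 8 is even — holds.
4. G = 8 is not in {7, 4} — does not hold.

Constraint 4 is violated.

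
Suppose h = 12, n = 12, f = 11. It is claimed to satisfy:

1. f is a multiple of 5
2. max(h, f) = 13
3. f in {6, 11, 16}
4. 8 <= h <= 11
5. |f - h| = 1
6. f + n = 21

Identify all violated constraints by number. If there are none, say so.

Violated: 1, 2, 4, and 6.

1. 11 = 5*2 + 1, so 5 does not divide 11  false
2. max(12, 11) = 12, not 13  false
3. f = 11 is in {6, 11, 16}  true
4. h = 12 is outside [8, 11]  false
5. |11 - 12| = 1  true
6. f + n = 11 + 12 = 23, not 21  false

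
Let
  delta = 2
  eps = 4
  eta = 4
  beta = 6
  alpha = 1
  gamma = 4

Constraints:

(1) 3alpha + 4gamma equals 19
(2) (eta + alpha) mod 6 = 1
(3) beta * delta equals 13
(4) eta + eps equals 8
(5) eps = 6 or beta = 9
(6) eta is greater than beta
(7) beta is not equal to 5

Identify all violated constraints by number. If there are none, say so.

No — constraints 2, 3, 5, and 6 are not satisfied.

(1) 3alpha + 4gamma = 3(1) + 4(4) = 19  holds
(2) eta + alpha = 5; 5 mod 6 = 5, not 1  fails
(3) beta * delta = 6 * 2 = 12, not 13  fails
(4) eta + eps = 4 + 4 = 8  holds
(5) eps = 4 ≠ 6 and beta = 6 ≠ 9; both disjuncts false  fails
(6) eta = 4, beta = 6; 4 ≤ 6 (want >)  fails
(7) beta = 6, and 6 ≠ 5  holds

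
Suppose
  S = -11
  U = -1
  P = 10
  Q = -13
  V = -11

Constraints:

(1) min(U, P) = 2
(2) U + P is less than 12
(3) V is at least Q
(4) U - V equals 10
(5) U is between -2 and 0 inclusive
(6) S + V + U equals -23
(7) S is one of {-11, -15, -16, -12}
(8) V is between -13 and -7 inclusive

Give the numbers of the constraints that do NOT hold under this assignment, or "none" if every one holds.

(1) min(-1, 10) = -1, not 2 — violated.
(2) U + P = -1 + 10 = 9; 9 < 12 — satisfied.
(3) V = -11, Q = -13; -11 ≥ -13 — satisfied.
(4) U - V = -1 - (-11) = 10 — satisfied.
(5) U = -1 lies in [-2, 0] — satisfied.
(6) S + V + U = -11 + (-11) + (-1) = -23 — satisfied.
(7) S = -11 is in {-11, -15, -16, -12} — satisfied.
(8) V = -11 lies in [-13, -7] — satisfied.

Violated: 1.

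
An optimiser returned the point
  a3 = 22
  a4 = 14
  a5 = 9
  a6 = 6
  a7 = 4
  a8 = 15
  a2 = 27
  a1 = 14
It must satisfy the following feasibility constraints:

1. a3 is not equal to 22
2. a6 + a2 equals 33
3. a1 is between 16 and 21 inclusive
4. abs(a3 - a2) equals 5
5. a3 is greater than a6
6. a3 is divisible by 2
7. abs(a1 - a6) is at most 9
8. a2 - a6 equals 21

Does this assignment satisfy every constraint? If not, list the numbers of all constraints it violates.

1. a3 = 22, but 22 is required to differ  fails
2. a6 + a2 = 6 + 27 = 33  holds
3. a1 = 14 is outside [16, 21]  fails
4. abs(22 - 27) = 5  holds
5. a3 = 22, a6 = 6; 22 > 6  holds
6. 22 / 2 = 11, so 2 divides 22  holds
7. abs(14 - 6) = 8; 8 ≤ 9  holds
8. a2 - a6 = 27 - 6 = 21  holds

Constraints 1 and 3 are violated.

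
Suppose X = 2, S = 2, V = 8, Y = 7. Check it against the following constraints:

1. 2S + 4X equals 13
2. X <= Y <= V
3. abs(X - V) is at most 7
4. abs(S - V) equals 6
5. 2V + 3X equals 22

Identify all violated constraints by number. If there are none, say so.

1. 2S + 4X = 2(2) + 4(2) = 12, not 13  ✗
2. values 2 <= 7 <= 8  ✓
3. abs(2 - 8) = 6; 6 ≤ 7  ✓
4. abs(2 - 8) = 6  ✓
5. 2V + 3X = 2(8) + 3(2) = 22  ✓

Constraint 1 does not hold.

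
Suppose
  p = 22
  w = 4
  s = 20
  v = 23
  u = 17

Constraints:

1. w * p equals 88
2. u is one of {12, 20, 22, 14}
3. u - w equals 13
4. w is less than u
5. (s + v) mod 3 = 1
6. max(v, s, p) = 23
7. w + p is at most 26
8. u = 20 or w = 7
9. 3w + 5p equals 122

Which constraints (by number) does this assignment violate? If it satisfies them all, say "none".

1. w * p = 4 * 22 = 88  yes
2. u = 17 is not in {12, 20, 22, 14}  no
3. u - w = 17 - 4 = 13  yes
4. w = 4, u = 17; 4 < 17  yes
5. s + v = 43; 43 mod 3 = 1  yes
6. max(23, 20, 22) = 23  yes
7. w + p = 4 + 22 = 26; 26 ≤ 26  yes
8. u = 17 ≠ 20 and w = 4 ≠ 7; both disjuncts false  no
9. 3w + 5p = 3(4) + 5(22) = 122  yes

No — constraints 2 and 8 are not satisfied.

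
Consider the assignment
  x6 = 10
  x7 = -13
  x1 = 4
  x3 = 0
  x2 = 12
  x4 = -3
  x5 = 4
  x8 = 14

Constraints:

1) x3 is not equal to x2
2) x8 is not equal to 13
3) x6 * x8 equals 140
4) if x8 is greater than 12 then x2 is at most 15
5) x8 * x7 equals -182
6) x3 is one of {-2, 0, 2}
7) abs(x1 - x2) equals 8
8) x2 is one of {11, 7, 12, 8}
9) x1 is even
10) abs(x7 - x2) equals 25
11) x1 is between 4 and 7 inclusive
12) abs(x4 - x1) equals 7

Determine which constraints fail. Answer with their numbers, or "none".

The assignment satisfies every constraint.

1) x3 = 0, x2 = 12; distinct — holds.
2) x8 = 14, and 14 ≠ 13 — holds.
3) x6 * x8 = 10 * 14 = 140 — holds.
4) x8 = 14 > 12, so we need x2 ≤ 15; x2 = 12 ≤ 15 — holds.
5) x8 * x7 = 14 * (-13) = -182 — holds.
6) x3 = 0 is in {-2, 0, 2} — holds.
7) abs(4 - 12) = 8 — holds.
8) x2 = 12 is in {11, 7, 12, 8} — holds.
9) x1 = 4 is even — holds.
10) abs(-13 - 12) = 25 — holds.
11) x1 = 4 lies in [4, 7] — holds.
12) abs(-3 - 4) = 7 — holds.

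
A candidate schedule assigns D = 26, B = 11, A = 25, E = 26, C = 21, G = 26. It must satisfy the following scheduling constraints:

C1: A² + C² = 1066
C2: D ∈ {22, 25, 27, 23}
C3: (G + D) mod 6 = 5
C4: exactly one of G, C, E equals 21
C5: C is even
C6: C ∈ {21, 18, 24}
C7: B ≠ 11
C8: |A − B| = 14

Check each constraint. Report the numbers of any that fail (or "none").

Constraints 2, 3, 5, 7 are violated.

C1: A² + C² = 25² + 21² = 625 + 441 = 1066 — OK.
C2: D = 26 is not in {22, 25, 27, 23} — violated.
C3: G + D = 52; 52 mod 6 = 4, not 5 — violated.
C4: G=26, C=21, E=26; 1 of them equals 21 — OK.
C5: C = 21 is odd — violated.
C6: C = 21 is in {21, 18, 24} — OK.
C7: B = 11, but 11 is required to differ — violated.
C8: |25 − 11| = 14 — OK.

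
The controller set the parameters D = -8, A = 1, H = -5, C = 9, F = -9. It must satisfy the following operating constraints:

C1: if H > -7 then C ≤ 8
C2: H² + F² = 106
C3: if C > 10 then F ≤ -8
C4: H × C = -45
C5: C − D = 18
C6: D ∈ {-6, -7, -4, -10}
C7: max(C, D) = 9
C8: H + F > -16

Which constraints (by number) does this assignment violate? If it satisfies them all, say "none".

C1: H = -5 > -7, so we need C ≤ 8; but C = 9 > 8  fails
C2: H² + F² = (-5)² + (-9)² = 25 + 81 = 106  holds
C3: C = 9, not > 10; antecedent false, conditional vacuously true  holds
C4: H × C = -5 × 9 = -45  holds
C5: C − D = 9 − (-8) = 17, not 18  fails
C6: D = -8 is not in {-6, -7, -4, -10}  fails
C7: max(9, -8) = 9  holds
C8: H + F = -5 + (-9) = -14; -14 > -16  holds

The assignment fails constraints 1, 5, 6.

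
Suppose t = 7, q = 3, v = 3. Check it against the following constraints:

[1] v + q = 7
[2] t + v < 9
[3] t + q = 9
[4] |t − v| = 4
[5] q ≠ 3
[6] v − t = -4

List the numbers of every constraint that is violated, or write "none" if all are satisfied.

Constraints 1, 2, 3, and 5 do not hold.

[1] v + q = 3 + 3 = 6, not 7  no
[2] t + v = 7 + 3 = 10; 10 ≥ 9, bound 9 not met  no
[3] t + q = 7 + 3 = 10, not 9  no
[4] |7 − 3| = 4  yes
[5] q = 3, but 3 is required to differ  no
[6] v − t = 3 − 7 = -4  yes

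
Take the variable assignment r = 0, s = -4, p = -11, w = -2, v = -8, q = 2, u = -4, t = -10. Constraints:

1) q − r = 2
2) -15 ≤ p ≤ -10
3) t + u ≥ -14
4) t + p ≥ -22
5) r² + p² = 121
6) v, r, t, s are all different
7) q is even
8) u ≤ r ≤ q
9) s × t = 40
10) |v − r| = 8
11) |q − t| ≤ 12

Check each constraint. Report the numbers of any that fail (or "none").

The assignment satisfies every constraint.

1) q − r = 2 − 0 = 2  holds
2) p = -11 lies in [-15, -10]  holds
3) t + u = -10 + (-4) = -14; -14 ≥ -14  holds
4) t + p = -10 + (-11) = -21; -21 ≥ -22  holds
5) r² + p² = 0² + (-11)² = 0 + 121 = 121  holds
6) values -8, 0, -10, -4 are pairwise distinct  holds
7) q = 2 is even  holds
8) values -4 ≤ 0 ≤ 2  holds
9) s × t = -4 × (-10) = 40  holds
10) |-8 − 0| = 8  holds
11) |2 − (-10)| = 12; 12 ≤ 12  holds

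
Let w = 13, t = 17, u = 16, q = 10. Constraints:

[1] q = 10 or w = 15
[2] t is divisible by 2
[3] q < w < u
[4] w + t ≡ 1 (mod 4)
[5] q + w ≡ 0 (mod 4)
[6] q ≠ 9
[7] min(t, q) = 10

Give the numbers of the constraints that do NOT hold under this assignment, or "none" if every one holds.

Constraints 2, 4, 5 are violated.

[1] q = 10 = 10 (first disjunct) — OK.
[2] 17 = 2×8 + 1, so 2 does not divide 17 — violated.
[3] values 10 < 13 < 16 — OK.
[4] w + t = 30; 30 mod 4 = 2, not 1 — violated.
[5] q + w = 23; 23 mod 4 = 3, not 0 — violated.
[6] q = 10, and 10 ≠ 9 — OK.
[7] min(17, 10) = 10 — OK.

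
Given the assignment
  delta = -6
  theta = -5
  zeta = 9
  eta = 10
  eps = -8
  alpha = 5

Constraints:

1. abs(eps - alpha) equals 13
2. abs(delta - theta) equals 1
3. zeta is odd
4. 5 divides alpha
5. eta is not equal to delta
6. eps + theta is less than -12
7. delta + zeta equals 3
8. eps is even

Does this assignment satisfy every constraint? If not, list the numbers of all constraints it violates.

None — every constraint holds.

1. abs(-8 - 5) = 13  yes
2. abs(-6 - (-5)) = 1  yes
3. zeta = 9 is odd  yes
4. 5 / 5 = 1, so 5 divides 5  yes
5. eta = 10, delta = -6; distinct  yes
6. eps + theta = -8 + (-5) = -13; -13 < -12  yes
7. delta + zeta = -6 + 9 = 3  yes
8. eps = -8 is even  yes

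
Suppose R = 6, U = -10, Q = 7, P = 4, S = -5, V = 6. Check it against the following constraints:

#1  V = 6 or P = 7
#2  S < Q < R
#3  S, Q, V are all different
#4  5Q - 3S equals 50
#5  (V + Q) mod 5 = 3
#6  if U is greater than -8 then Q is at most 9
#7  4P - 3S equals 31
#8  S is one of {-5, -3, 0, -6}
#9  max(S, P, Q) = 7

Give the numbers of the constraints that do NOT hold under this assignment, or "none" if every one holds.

#1 V = 6 = 6 (first disjunct)  holds
#2 values -5, 7, 6; Q = 7 is not < R = 6  fails
#3 values -5, 7, 6 are pairwise distinct  holds
#4 5Q - 3S = 5(7) - 3(-5) = 50  holds
#5 V + Q = 13; 13 mod 5 = 3  holds
#6 U = -10, not > -8; antecedent false, conditional vacuously true  holds
#7 4P - 3S = 4(4) - 3(-5) = 31  holds
#8 S = -5 is in {-5, -3, 0, -6}  holds
#9 max(-5, 4, 7) = 7  holds

The assignment fails constraint 2.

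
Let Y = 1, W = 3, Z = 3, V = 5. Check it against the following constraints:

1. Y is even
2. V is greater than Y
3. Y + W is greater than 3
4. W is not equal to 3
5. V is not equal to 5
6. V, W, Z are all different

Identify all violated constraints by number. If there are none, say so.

1. Y = 1 is odd — does not hold.
2. V = 5, Y = 1; 5 > 1 — holds.
3. Y + W = 1 + 3 = 4; 4 > 3 — holds.
4. W = 3, but 3 is required to differ — does not hold.
5. V = 5, but 5 is required to differ — does not hold.
6. W = Z = 3, not all different — does not hold.

No — constraints 1, 4, 5, and 6 are not satisfied.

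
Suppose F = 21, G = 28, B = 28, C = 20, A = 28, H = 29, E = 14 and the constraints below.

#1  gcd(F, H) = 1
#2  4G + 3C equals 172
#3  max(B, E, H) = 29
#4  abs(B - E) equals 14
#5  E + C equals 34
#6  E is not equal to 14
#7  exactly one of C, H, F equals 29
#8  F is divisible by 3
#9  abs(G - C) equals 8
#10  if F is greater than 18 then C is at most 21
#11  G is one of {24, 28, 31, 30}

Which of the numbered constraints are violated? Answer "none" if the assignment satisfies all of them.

#1 gcd(21, 29) = 1  ✔
#2 4G + 3C = 4(28) + 3(20) = 172  ✔
#3 max(28, 14, 29) = 29  ✔
#4 abs(28 - 14) = 14  ✔
#5 E + C = 14 + 20 = 34  ✔
#6 E = 14, but 14 is required to differ  ✘
#7 C=20, H=29, F=21; 1 of them equals 29  ✔
#8 21 / 3 = 7, so 3 divides 21  ✔
#9 abs(28 - 20) = 8  ✔
#10 F = 21 > 18, so we need C ≤ 21; C = 20 ≤ 21  ✔
#11 G = 28 is in {24, 28, 31, 30}  ✔

The assignment fails constraint 6.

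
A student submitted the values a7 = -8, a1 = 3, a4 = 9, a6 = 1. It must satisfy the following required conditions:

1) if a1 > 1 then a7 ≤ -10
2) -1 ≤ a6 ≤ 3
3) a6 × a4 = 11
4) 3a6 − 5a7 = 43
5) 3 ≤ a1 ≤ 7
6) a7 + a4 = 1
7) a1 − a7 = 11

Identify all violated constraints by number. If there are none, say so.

Constraints 1, 3 do not hold.

1) a1 = 3 > 1, so we need a7 ≤ -10; but a7 = -8 > -10  fails
2) a6 = 1 lies in [-1, 3]  holds
3) a6 × a4 = 1 × 9 = 9, not 11  fails
4) 3a6 − 5a7 = 3(1) − 5(-8) = 43  holds
5) a1 = 3 lies in [3, 7]  holds
6) a7 + a4 = -8 + 9 = 1  holds
7) a1 − a7 = 3 − (-8) = 11  holds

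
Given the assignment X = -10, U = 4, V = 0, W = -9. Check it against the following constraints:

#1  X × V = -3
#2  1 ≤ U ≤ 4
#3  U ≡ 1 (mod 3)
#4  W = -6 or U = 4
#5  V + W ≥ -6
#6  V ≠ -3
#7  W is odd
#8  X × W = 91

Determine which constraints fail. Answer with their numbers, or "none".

Constraints 1, 5, and 8 do not hold.

#1 X × V = -10 × 0 = 0, not -3  ✗
#2 U = 4 lies in [1, 4]  ✓
#3 4 mod 3 = 1  ✓
#4 W = -9 ≠ -6, but U = 4 = 4 (second disjunct)  ✓
#5 V + W = 0 + (-9) = -9; -9 < -6, bound -6 not met  ✗
#6 V = 0, and 0 ≠ -3  ✓
#7 W = -9 is odd  ✓
#8 X × W = -10 × (-9) = 90, not 91  ✗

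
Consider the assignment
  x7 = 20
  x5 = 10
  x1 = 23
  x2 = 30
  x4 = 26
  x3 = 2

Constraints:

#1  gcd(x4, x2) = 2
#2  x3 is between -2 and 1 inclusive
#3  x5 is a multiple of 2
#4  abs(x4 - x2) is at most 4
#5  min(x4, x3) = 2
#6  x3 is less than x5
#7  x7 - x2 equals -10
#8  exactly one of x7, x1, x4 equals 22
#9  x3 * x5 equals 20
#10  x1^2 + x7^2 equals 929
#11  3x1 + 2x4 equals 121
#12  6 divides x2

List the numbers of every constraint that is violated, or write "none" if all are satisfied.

#1 gcd(26, 30) = 2 — OK.
#2 x3 = 2 is outside [-2, 1] — violated.
#3 10 / 2 = 5, so 2 divides 10 — OK.
#4 abs(26 - 30) = 4; 4 ≤ 4 — OK.
#5 min(26, 2) = 2 — OK.
#6 x3 = 2, x5 = 10; 2 < 10 — OK.
#7 x7 - x2 = 20 - 30 = -10 — OK.
#8 x7=20, x1=23, x4=26; 0 of them equal 22, not exactly one — violated.
#9 x3 * x5 = 2 * 10 = 20 — OK.
#10 x1^2 + x7^2 = 23^2 + 20^2 = 529 + 400 = 929 — OK.
#11 3x1 + 2x4 = 3(23) + 2(26) = 121 — OK.
#12 30 / 6 = 5, so 6 divides 30 — OK.

Violated: 2 and 8.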